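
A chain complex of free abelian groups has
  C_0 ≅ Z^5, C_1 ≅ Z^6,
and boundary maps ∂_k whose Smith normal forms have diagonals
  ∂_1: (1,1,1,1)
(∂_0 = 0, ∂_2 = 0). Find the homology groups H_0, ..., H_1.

H_0 = Z,  H_1 = Z^2.

H_0: b_0 = 5 − 0 − 4 = 1; torsion from ∂_1 factors > 1: none. So H_0 = Z.
H_1: b_1 = 6 − 4 − 0 = 2; torsion from ∂_2 factors > 1: none. So H_1 = Z^2.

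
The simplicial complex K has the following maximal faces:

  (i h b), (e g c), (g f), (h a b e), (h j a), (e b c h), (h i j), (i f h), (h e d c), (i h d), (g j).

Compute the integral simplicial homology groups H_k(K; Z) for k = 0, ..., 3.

Take the total order a < b < c < d < e < f < g < h < i < j on the vertex set. Then K (dimension 3) consists of the simplices:

  0-simplices (10): a, b, c, d, e, f, g, h, i, j
  1-simplices (24): ab, ae, ah, aj, bc, be, bh, bi, cd, ce, cg, ch, de, dh, di, eg, eh, fg, fh, fi, gj, hi, hj, ij
  2-simplices (16): abe, abh, aeh, ahj, bce, bch, beh, bhi, cde, cdh, ceg, ceh, deh, dhi, fhi, hij
  3-simplices (3): abeh, bceh, cdeh

so the chain groups are C_0 ≅ Z^10, C_1 ≅ Z^24, C_2 ≅ Z^16, C_3 ≅ Z^3.

The boundary map ∂_1: C_1 → C_0 is given by ∂[p,q] = [q] − [p]. For instance
  ∂hi = i − h.
This gives a 10×24 integer matrix of rank 9; reducing to Smith normal form yields diagonal entries (1,1,1,1,1,1,1,1,1).

The boundary map ∂_2: C_2 → C_1 maps a triangle to the signed sum of its edges. For instance
  ∂bch = ch − bh + bc,
  ∂hij = ij − hj + hi.
This gives a 24×16 integer matrix of rank 13; reducing to Smith normal form yields diagonal entries (1,1,1,1,1,1,1,1,1,1,1,1,1).

Boundary ∂_3: C_3 → C_2 sends each 3-simplex σ to the alternating sum Σ_i (−1)^i (σ with its i-th vertex removed). For instance
  ∂bceh = ceh − beh + bch − bce,
  ∂abeh = beh − aeh + abh − abe.
The 16×3 boundary matrix has rank 3 and Smith normal form diag(1,1,1).

Now H_k = ker ∂_k / im ∂_{k+1}, so:

  H_0: rank C_0 − rank ∂_1 = 10 − 9 = 1, and the invariant factors of ∂_1 are all 1, so H_0 = Z.
  H_1: rank ker ∂_1 − rank ∂_2 = (24 − 9) − 13 = 2, and the invariant factors of ∂_2 are all 1, so H_1 = Z^2.
  H_2: rank ker ∂_2 − rank ∂_3 = (16 − 13) − 3 = 0, and the invariant factors of ∂_3 are all 1, so H_2 = 0.
  H_3: rank ker ∂_3 − rank ∂_4 = (3 − 3) − 0 = 0, and there is no ∂_4, so H_3 = 0.

H_0 = Z,  H_1 = Z^2,  H_2 = 0,  H_3 = 0.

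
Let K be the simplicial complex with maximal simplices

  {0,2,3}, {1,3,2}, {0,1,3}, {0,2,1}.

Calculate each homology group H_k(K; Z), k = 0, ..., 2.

H_0 ≅ Z,  H_1 = 0,  H_2 ≅ Z.

Order the vertices as 0 < 1 < 2 < 3. Listing each simplex with vertices in this order, K has dimension 2 with simplices:

  0-simplices (4): [0], [1], [2], [3]
  1-simplices (6): [0,1], [0,2], [0,3], [1,2], [1,3], [2,3]
  2-simplices (4): [0,1,2], [0,1,3], [0,2,3], [1,2,3]

giving chain groups C_0 ≅ Z^4, C_1 ≅ Z^6, C_2 ≅ Z^4.

Boundary ∂_1: C_1 → C_0 is given by ∂[p,q] = [q] − [p]. For instance
  ∂[0,3] = [3] − [0].
This gives a 4×6 integer matrix of rank 3; reducing to Smith normal form yields diagonal entries (1,1,1).

Boundary ∂_2: C_2 → C_1 maps a triangle to the signed sum of its edges. For instance
  ∂[0,2,3] = [2,3] − [0,3] + [0,2],
  ∂[0,1,2] = [1,2] − [0,2] + [0,1].
This gives a 6×4 integer matrix of rank 3; reducing to Smith normal form yields diagonal entries (1,1,1).

From H_k ≅ ker(∂_k) / im(∂_{k+1}) we obtain:

  H_0: rank C_0 − rank ∂_1 = 4 − 3 = 1, and the invariant factors of ∂_1 are all 1, so H_0 = Z.
  H_1: rank ker ∂_1 − rank ∂_2 = (6 − 3) − 3 = 0, and the invariant factors of ∂_2 are all 1, so H_1 = 0.
  H_2: rank ker ∂_2 − rank ∂_3 = (4 − 3) − 0 = 1, and there is no ∂_3, so H_2 = Z.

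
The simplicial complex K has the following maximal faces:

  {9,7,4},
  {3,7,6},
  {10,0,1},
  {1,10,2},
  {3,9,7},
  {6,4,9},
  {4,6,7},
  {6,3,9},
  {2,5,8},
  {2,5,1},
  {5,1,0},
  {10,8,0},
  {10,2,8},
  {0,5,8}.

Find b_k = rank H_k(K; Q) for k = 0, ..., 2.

We work with the vertex ordering 0 < 1 < 2 < 3 < 4 < 5 < 6 < 7 < 8 < 9 < 10. The simplices of K, each written with vertices in increasing order, are:

  0-simplices (11): [0], [1], [2], [3], [4], [5], [6], [7], [8], [9], [10]
  1-simplices (21): [0,1], [0,5], [0,8], [0,10], [1,2], [1,5], [1,10], [2,5], [2,8], [2,10], [3,6], [3,7], [3,9], [4,6], [4,7], [4,9], [5,8], [6,7], [6,9], [7,9], [8,10]
  2-simplices (14): [0,1,5], [0,1,10], [0,5,8], [0,8,10], [1,2,5], [1,2,10], [2,5,8], [2,8,10], [3,6,7], [3,6,9], [3,7,9], [4,6,7], [4,6,9], [4,7,9]

giving chain groups C_0 ≅ Z^11, C_1 ≅ Z^21, C_2 ≅ Z^14.

The boundary map ∂_1: C_1 → C_0 maps an edge to its endpoints' difference, ∂[p,q] = q − p. For instance
  ∂[5,8] = [8] − [5].
The 11×21 boundary matrix has rank 9 and Smith normal form diag(1,1,1,1,1,1,1,1,1).

∂_2: C_2 → C_1 acts by ∂[p,q,r] = [q,r] − [p,r] + [p,q]. For instance
  ∂[0,8,10] = [8,10] − [0,10] + [0,8],
  ∂[3,7,9] = [7,9] − [3,9] + [3,7].
This gives a 21×14 integer matrix of rank 12; reducing to Smith normal form yields diagonal entries (1,1,1,1,1,1,1,1,1,1,1,1).

From H_k ≅ ker(∂_k) / im(∂_{k+1}) we obtain:

  H_0: rank C_0 − rank ∂_1 = 11 − 9 = 2, and the invariant factors of ∂_1 are all 1, so H_0 = Z^2.
  H_1: rank ker ∂_1 − rank ∂_2 = (21 − 9) − 12 = 0, and the invariant factors of ∂_2 are all 1, so H_1 = 0.
  H_2: rank ker ∂_2 − rank ∂_3 = (14 − 12) − 0 = 2, and there is no ∂_3, so H_2 = Z^2.

As a check, the Euler characteristic is 11 − 21 + 14 = 4, which agrees with 2 − 0 + 2 = 4.

Hence the Betti numbers are b_0 = 2, b_1 = 0, b_2 = 2.

b_0 = 2, b_1 = 0, b_2 = 2.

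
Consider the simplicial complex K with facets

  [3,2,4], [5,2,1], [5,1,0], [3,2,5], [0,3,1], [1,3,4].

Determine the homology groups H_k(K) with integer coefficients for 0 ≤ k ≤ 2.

K has 6 vertices, 12 edges, 6 triangles.
rank ∂_0 = 0, rank ∂_1 = 5 ⇒ b_0 = 6 − 0 − 5 = 1; all invariant factors of ∂_1 are 1 so no torsion. So H_0 ≅ Z.
rank ∂_1 = 5, rank ∂_2 = 6 ⇒ b_1 = 12 − 5 − 6 = 1; all invariant factors of ∂_2 are 1 so no torsion. So H_1 ≅ Z.
rank ∂_2 = 6, rank ∂_3 = 0 ⇒ b_2 = 6 − 6 − 0 = 0. So H_2 ≅ 0.

H_0 ≅ Z,  H_1 ≅ Z,  H_2 = 0.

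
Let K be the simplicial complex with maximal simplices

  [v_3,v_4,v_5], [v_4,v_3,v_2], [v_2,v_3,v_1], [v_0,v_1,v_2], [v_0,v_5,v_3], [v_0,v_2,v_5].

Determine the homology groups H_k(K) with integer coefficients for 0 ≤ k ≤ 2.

K has 6 vertices, 12 edges, 6 triangles.
rank ∂_0 = 0, rank ∂_1 = 5 ⇒ b_0 = 6 − 0 − 5 = 1; all invariant factors of ∂_1 are 1 so no torsion. So H_0 ≅ Z.
rank ∂_1 = 5, rank ∂_2 = 6 ⇒ b_1 = 12 − 5 − 6 = 1; all invariant factors of ∂_2 are 1 so no torsion. So H_1 ≅ Z.
rank ∂_2 = 6, rank ∂_3 = 0 ⇒ b_2 = 6 − 6 − 0 = 0. So H_2 ≅ 0.

H_0 = Z,  H_1 = Z,  H_2 = 0.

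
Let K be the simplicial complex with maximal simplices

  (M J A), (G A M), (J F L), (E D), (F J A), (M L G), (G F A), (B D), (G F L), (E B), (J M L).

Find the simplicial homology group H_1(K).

Take the total order A < B < D < E < F < G < J < L < M on the vertex set. Then K (dimension 2) consists of the simplices:

  0-simplices (9): A, B, D, E, F, G, J, L, M
  1-simplices (15): AF, AG, AJ, AM, BD, BE, DE, FG, FJ, FL, GL, GM, JL, JM, LM
  2-simplices (8): AFG, AFJ, AGM, AJM, FGL, FJL, GLM, JLM

Hence C_0 ≅ Z^9, C_1 ≅ Z^15, C_2 ≅ Z^8.

Boundary ∂_1: C_1 → C_0 is given by ∂[p,q] = [q] − [p].
The resulting 9×15 matrix has rank 7, and its Smith normal form has invariant factors (1,1,1,1,1,1,1).

∂_2: C_2 → C_1 acts by ∂[p,q,r] = [q,r] − [p,r] + [p,q]. For instance
  ∂FGL = GL − FL + FG,
  ∂GLM = LM − GM + GL.
The resulting 15×8 matrix has rank 7, and its Smith normal form has invariant factors (1,1,1,1,1,1,1).

From H_k ≅ ker(∂_k) / im(∂_{k+1}) we obtain:

  H_1: rank ker ∂_1 − rank ∂_2 = (15 − 7) − 7 = 1, and the invariant factors of ∂_2 are all 1, so H_1 ≅ Z.

H_1 ≅ Z.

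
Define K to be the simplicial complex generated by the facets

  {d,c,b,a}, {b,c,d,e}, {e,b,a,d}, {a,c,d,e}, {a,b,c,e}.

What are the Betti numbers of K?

b_0 = 1, b_1 = 0, b_2 = 0, b_3 = 1.

Fix the vertex order a < b < c < d < e and write every simplex with vertices in increasing order. Then dim K = 3 and the simplices of K are:

  0-simplices (5): a, b, c, d, e
  1-simplices (10): ab, ac, ad, ae, bc, bd, be, cd, ce, de
  2-simplices (10): abc, abd, abe, acd, ace, ade, bcd, bce, bde, cde
  3-simplices (5): abcd, abce, abde, acde, bcde

Hence C_0 ≅ Z^5, C_1 ≅ Z^10, C_2 ≅ Z^10, C_3 ≅ Z^5.

Boundary ∂_1: C_1 → C_0 sends each edge [p,q] (with p < q) to q − p.
As a 5×10 matrix over Z this has rank 4, with invariant factors (1,1,1,1).

Boundary ∂_2: C_2 → C_1 sends each 2-simplex [p,q,r] to [q,r] − [p,r] + [p,q]. For instance
  ∂bde = de − be + bd,
  ∂cde = de − ce + cd.
This gives a 10×10 integer matrix of rank 6; reducing to Smith normal form yields diagonal entries (1,1,1,1,1,1).

∂_3: C_3 → C_2 sends each 3-simplex σ to the alternating sum Σ_i (−1)^i (σ with its i-th vertex removed). For instance
  ∂abde = bde − ade + abe − abd,
  ∂abcd = bcd − acd + abd − abc.
As a 10×5 matrix over Z this has rank 4, with invariant factors (1,1,1,1).

Reading off H_k = ker ∂_k / im ∂_{k+1}:

  H_0: rank C_0 − rank ∂_1 = 5 − 4 = 1, and the invariant factors of ∂_1 are all 1, so H_0 = Z.
  H_1: rank ker ∂_1 − rank ∂_2 = (10 − 4) − 6 = 0, and the invariant factors of ∂_2 are all 1, so H_1 = 0.
  H_2: rank ker ∂_2 − rank ∂_3 = (10 − 6) − 4 = 0, and the invariant factors of ∂_3 are all 1, so H_2 = 0.
  H_3: rank ker ∂_3 − rank ∂_4 = (5 − 4) − 0 = 1, and there is no ∂_4, so H_3 = Z.

(K is a triangulation of the 3-sphere S^3.)

Hence the Betti numbers are b_0 = 1, b_1 = 0, b_2 = 0, b_3 = 1.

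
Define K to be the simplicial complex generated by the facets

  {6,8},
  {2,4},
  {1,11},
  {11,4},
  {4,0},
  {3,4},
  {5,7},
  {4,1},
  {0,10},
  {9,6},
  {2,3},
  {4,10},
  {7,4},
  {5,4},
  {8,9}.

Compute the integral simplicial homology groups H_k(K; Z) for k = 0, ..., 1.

We work with the vertex ordering 0 < 1 < 2 < 3 < 4 < 5 < 6 < 7 < 8 < 9 < 10 < 11. The simplices of K, each written with vertices in increasing order, are:

  0-simplices (12): [0], [1], [2], [3], [4], [5], [6], [7], [8], [9], [10], [11]
  1-simplices (15): [0,4], [0,10], [1,4], [1,11], [2,3], [2,4], [3,4], [4,5], [4,7], [4,10], [4,11], [5,7], [6,8], [6,9], [8,9]

giving chain groups C_0 ≅ Z^12, C_1 ≅ Z^15.

∂_1: C_1 → C_0 is given by ∂[p,q] = [q] − [p]. For instance
  ∂[0,4] = [4] − [0].
The resulting 12×15 matrix has rank 10, and its Smith normal form has invariant factors (1,1,1,1,1,1,1,1,1,1).

Reading off H_k = ker ∂_k / im ∂_{k+1}:

  H_0: rank C_0 − rank ∂_1 = 12 − 10 = 2, and the invariant factors of ∂_1 are all 1, so H_0 = Z^2.
  H_1: rank ker ∂_1 − rank ∂_2 = (15 − 10) − 0 = 5, and there is no ∂_2, so H_1 = Z^5.

(K is a triangulation of the disjoint union of a wedge of 4 circles and the circle S^1.)

H_0 = Z^2,  H_1 = Z^5.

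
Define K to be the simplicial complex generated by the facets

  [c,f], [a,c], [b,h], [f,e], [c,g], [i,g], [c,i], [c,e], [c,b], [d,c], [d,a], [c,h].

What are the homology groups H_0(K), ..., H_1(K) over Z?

Order the vertices as a < b < c < d < e < f < g < h < i. Listing each simplex with vertices in this order, K has dimension 1 with simplices:

  0-simplices (9): a, b, c, d, e, f, g, h, i
  1-simplices (12): ac, ad, bc, bh, cd, ce, cf, cg, ch, ci, ef, gi

so the chain groups are C_0 ≅ Z^9, C_1 ≅ Z^12.

Boundary ∂_1: C_1 → C_0 maps an edge to its endpoints' difference, ∂[p,q] = q − p. For instance
  ∂cg = g − c.
This gives a 9×12 integer matrix of rank 8; reducing to Smith normal form yields diagonal entries (1,1,1,1,1,1,1,1).

From H_k ≅ ker(∂_k) / im(∂_{k+1}) we obtain:

  H_0: rank C_0 − rank ∂_1 = 9 − 8 = 1, and the invariant factors of ∂_1 are all 1, so H_0 ≅ Z.
  H_1: rank ker ∂_1 − rank ∂_2 = (12 − 8) − 0 = 4, and there is no ∂_2, so H_1 ≅ Z^4.

As a check, the Euler characteristic is 9 − 12 = -3, which agrees with 1 − 4 = -3.
(K is a triangulation of a wedge of 4 circles.)

H_0 = Z,  H_1 = Z^4.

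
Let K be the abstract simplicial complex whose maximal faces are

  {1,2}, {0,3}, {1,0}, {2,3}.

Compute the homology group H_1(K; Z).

H_1 ≅ Z.

K has 4 vertices, 4 edges.
rank ∂_1 = 3, rank ∂_2 = 0 ⇒ b_1 = 4 − 3 − 0 = 1. So H_1 = Z.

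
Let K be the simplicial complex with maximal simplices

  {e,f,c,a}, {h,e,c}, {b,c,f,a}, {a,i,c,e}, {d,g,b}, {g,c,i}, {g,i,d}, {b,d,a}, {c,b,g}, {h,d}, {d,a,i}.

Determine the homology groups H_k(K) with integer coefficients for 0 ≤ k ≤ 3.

H_0 = Z,  H_1 = Z,  H_2 = Z,  H_3 = 0.

Fix the vertex order a < b < c < d < e < f < g < h < i and write every simplex with vertices in increasing order. Then dim K = 3 and the simplices of K are:

  0-simplices (9): a, b, c, d, e, f, g, h, i
  1-simplices (22): ab, ac, ad, ae, af, ai, bc, bd, bf, bg, ce, cf, cg, ch, ci, dg, dh, di, ef, eh, ei, gi
  2-simplices (17): abc, abd, abf, ace, acf, aci, adi, aef, aei, bcf, bcg, bdg, cef, ceh, cei, cgi, dgi
  3-simplices (3): abcf, acef, acei

giving chain groups C_0 ≅ Z^9, C_1 ≅ Z^22, C_2 ≅ Z^17, C_3 ≅ Z^3.

The boundary map ∂_1: C_1 → C_0 sends each edge [p,q] (with p < q) to q − p.
As a 9×22 matrix over Z this has rank 8, with invariant factors (1,1,1,1,1,1,1,1).

Boundary ∂_2: C_2 → C_1 acts by ∂[p,q,r] = [q,r] − [p,r] + [p,q]. For instance
  ∂abd = bd − ad + ab,
  ∂cef = ef − cf + ce.
As a 22×17 matrix over Z this has rank 13, with invariant factors (1,1,1,1,1,1,1,1,1,1,1,1,1).

The boundary map ∂_3: C_3 → C_2 sends each 3-simplex σ to the alternating sum Σ_i (−1)^i (σ with its i-th vertex removed). For instance
  ∂abcf = bcf − acf + abf − abc,
  ∂acef = cef − aef + acf − ace.
As a 17×3 matrix over Z this has rank 3, with invariant factors (1,1,1).

Computing H_k = (kernel of ∂_k) / (image of ∂_{k+1}):

  H_0: rank C_0 − rank ∂_1 = 9 − 8 = 1, and the invariant factors of ∂_1 are all 1, so H_0 = Z.
  H_1: rank ker ∂_1 − rank ∂_2 = (22 − 8) − 13 = 1, and the invariant factors of ∂_2 are all 1, so H_1 = Z.
  H_2: rank ker ∂_2 − rank ∂_3 = (17 − 13) − 3 = 1, and the invariant factors of ∂_3 are all 1, so H_2 = Z.
  H_3: rank ker ∂_3 − rank ∂_4 = (3 − 3) − 0 = 0, and there is no ∂_4, so H_3 = 0.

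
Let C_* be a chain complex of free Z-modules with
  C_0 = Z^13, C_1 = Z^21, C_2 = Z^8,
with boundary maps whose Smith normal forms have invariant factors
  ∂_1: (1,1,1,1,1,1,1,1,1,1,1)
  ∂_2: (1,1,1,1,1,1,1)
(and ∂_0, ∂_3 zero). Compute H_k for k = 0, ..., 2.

H_0: b_0 = 13 − 0 − 11 = 2; torsion from ∂_1 factors > 1: none. So H_0 ≅ Z^2.
H_1: b_1 = 21 − 11 − 7 = 3; torsion from ∂_2 factors > 1: none. So H_1 ≅ Z^3.
H_2: b_2 = 8 − 7 − 0 = 1; torsion from ∂_3 factors > 1: none. So H_2 ≅ Z.

H_0 ≅ Z^2,  H_1 ≅ Z^3,  H_2 ≅ Z.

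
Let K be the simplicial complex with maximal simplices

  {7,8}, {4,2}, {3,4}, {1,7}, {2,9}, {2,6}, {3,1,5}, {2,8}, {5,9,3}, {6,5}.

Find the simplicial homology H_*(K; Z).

H_0 = Z,  H_1 = Z^3,  H_2 = 0.

We work with the vertex ordering 1 < 2 < 3 < 4 < 5 < 6 < 7 < 8 < 9. The simplices of K, each written with vertices in increasing order, are:

  0-simplices (9): [1], [2], [3], [4], [5], [6], [7], [8], [9]
  1-simplices (13): [1,3], [1,5], [1,7], [2,4], [2,6], [2,8], [2,9], [3,4], [3,5], [3,9], [5,6], [5,9], [7,8]
  2-simplices (2): [1,3,5], [3,5,9]

so the chain groups are C_0 ≅ Z^9, C_1 ≅ Z^13, C_2 ≅ Z^2.

The boundary map ∂_1: C_1 → C_0 is given by ∂[p,q] = [q] − [p].
The resulting 9×13 matrix has rank 8, and its Smith normal form has invariant factors (1,1,1,1,1,1,1,1).

Boundary ∂_2: C_2 → C_1 maps a triangle to the signed sum of its edges. For instance
  ∂[1,3,5] = [3,5] − [1,5] + [1,3],
  ∂[3,5,9] = [5,9] − [3,9] + [3,5].
As a 13×2 matrix over Z this has rank 2, with invariant factors (1,1).

Computing H_k = (kernel of ∂_k) / (image of ∂_{k+1}):

  H_0: rank C_0 − rank ∂_1 = 9 − 8 = 1, and the invariant factors of ∂_1 are all 1, so H_0 ≅ Z.
  H_1: rank ker ∂_1 − rank ∂_2 = (13 − 8) − 2 = 3, and the invariant factors of ∂_2 are all 1, so H_1 ≅ Z^3.
  H_2: rank ker ∂_2 − rank ∂_3 = (2 − 2) − 0 = 0, and there is no ∂_3, so H_2 ≅ 0.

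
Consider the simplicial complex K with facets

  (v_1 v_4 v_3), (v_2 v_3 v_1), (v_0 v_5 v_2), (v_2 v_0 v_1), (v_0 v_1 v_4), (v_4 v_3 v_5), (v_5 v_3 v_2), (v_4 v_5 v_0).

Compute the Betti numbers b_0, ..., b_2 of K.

b_0 = 1, b_1 = 0, b_2 = 1.

K has 6 vertices, 12 edges, 8 triangles.
rank ∂_0 = 0, rank ∂_1 = 5 ⇒ b_0 = 6 − 0 − 5 = 1; all invariant factors of ∂_1 are 1 so no torsion. So H_0 = Z.
rank ∂_1 = 5, rank ∂_2 = 7 ⇒ b_1 = 12 − 5 − 7 = 0; all invariant factors of ∂_2 are 1 so no torsion. So H_1 = 0.
rank ∂_2 = 7, rank ∂_3 = 0 ⇒ b_2 = 8 − 7 − 0 = 1. So H_2 = Z.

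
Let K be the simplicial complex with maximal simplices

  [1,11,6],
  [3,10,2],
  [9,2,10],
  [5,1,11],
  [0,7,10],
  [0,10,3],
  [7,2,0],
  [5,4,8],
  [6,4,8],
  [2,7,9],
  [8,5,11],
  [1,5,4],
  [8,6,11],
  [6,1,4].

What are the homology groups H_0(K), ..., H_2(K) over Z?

K has 12 vertices, 24 edges, 14 triangles.
rank ∂_0 = 0, rank ∂_1 = 10 ⇒ b_0 = 12 − 0 − 10 = 2; all invariant factors of ∂_1 are 1 so no torsion. So H_0 ≅ Z^2.
rank ∂_1 = 10, rank ∂_2 = 13 ⇒ b_1 = 24 − 10 − 13 = 1; all invariant factors of ∂_2 are 1 so no torsion. So H_1 ≅ Z.
rank ∂_2 = 13, rank ∂_3 = 0 ⇒ b_2 = 14 − 13 − 0 = 1. So H_2 ≅ Z.

H_0 ≅ Z^2,  H_1 ≅ Z,  H_2 ≅ Z.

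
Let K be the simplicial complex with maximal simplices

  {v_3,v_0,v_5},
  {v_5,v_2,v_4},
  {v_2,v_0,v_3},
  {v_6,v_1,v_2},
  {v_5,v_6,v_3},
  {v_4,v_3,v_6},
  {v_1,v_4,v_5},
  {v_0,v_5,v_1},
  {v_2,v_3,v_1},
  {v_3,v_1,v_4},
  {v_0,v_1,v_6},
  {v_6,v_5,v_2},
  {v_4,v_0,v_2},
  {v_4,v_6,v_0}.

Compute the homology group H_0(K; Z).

H_0 = Z.

Take the total order v_0 < v_1 < v_2 < v_3 < v_4 < v_5 < v_6 on the vertex set. Then K (dimension 2) consists of the simplices:

  0-simplices (7): [v_0], [v_1], [v_2], [v_3], [v_4], [v_5], [v_6]
  1-simplices (21): (21 of them)
  2-simplices (14): (14 of them)

so the chain groups are C_0 ≅ Z^7, C_1 ≅ Z^21, C_2 ≅ Z^14.

The boundary map ∂_1: C_1 → C_0 is given by ∂[p,q] = [q] − [p].
The resulting 7×21 matrix has rank 6, and its Smith normal form has invariant factors (1,1,1,1,1,1).

∂_2: C_2 → C_1 acts by ∂[p,q,r] = [q,r] − [p,r] + [p,q]. For instance
  ∂[v_1,v_2,v_3] = [v_2,v_3] − [v_1,v_3] + [v_1,v_2],
  ∂[v_0,v_1,v_6] = [v_1,v_6] − [v_0,v_6] + [v_0,v_1].
This gives a 21×14 integer matrix of rank 13; reducing to Smith normal form yields diagonal entries (1,1,1,1,1,1,1,1,1,1,1,1,1).

Reading off H_k = ker ∂_k / im ∂_{k+1}:

  H_0: rank C_0 − rank ∂_1 = 7 − 6 = 1, and the invariant factors of ∂_1 are all 1, so H_0 ≅ Z.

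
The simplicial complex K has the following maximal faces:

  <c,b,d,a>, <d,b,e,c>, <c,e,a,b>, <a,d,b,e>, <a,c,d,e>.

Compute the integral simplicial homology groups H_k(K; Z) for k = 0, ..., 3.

H_0 = Z,  H_1 = 0,  H_2 = 0,  H_3 = Z.

Fix the vertex order a < b < c < d < e and write every simplex with vertices in increasing order. Then dim K = 3 and the simplices of K are:

  0-simplices (5): a, b, c, d, e
  1-simplices (10): ab, ac, ad, ae, bc, bd, be, cd, ce, de
  2-simplices (10): abc, abd, abe, acd, ace, ade, bcd, bce, bde, cde
  3-simplices (5): abcd, abce, abde, acde, bcde

Hence C_0 ≅ Z^5, C_1 ≅ Z^10, C_2 ≅ Z^10, C_3 ≅ Z^5.

The boundary map ∂_1: C_1 → C_0 maps an edge to its endpoints' difference, ∂[p,q] = q − p. For instance
  ∂bc = c − b.
The resulting 5×10 matrix has rank 4, and its Smith normal form has invariant factors (1,1,1,1).

∂_2: C_2 → C_1 maps a triangle to the signed sum of its edges. For instance
  ∂ace = ce − ae + ac,
  ∂abe = be − ae + ab.
The resulting 10×10 matrix has rank 6, and its Smith normal form has invariant factors (1,1,1,1,1,1).

Boundary ∂_3: C_3 → C_2 sends each 3-simplex σ to the alternating sum Σ_i (−1)^i (σ with its i-th vertex removed). For instance
  ∂abce = bce − ace + abe − abc,
  ∂abde = bde − ade + abe − abd.
The resulting 10×5 matrix has rank 4, and its Smith normal form has invariant factors (1,1,1,1).

Reading off H_k = ker ∂_k / im ∂_{k+1}:

  H_0: rank C_0 − rank ∂_1 = 5 − 4 = 1, and the invariant factors of ∂_1 are all 1, so H_0 = Z.
  H_1: rank ker ∂_1 − rank ∂_2 = (10 − 4) − 6 = 0, and the invariant factors of ∂_2 are all 1, so H_1 = 0.
  H_2: rank ker ∂_2 − rank ∂_3 = (10 − 6) − 4 = 0, and the invariant factors of ∂_3 are all 1, so H_2 = 0.
  H_3: rank ker ∂_3 − rank ∂_4 = (5 − 4) − 0 = 1, and there is no ∂_4, so H_3 = Z.

(K is a triangulation of the 3-sphere S^3.)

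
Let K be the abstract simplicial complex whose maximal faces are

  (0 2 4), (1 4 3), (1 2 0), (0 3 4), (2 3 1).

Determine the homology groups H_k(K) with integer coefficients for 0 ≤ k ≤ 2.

H_0 ≅ Z,  H_1 ≅ Z,  H_2 = 0.

We work with the vertex ordering 0 < 1 < 2 < 3 < 4. The simplices of K, each written with vertices in increasing order, are:

  0-simplices (5): [0], [1], [2], [3], [4]
  1-simplices (10): [0,1], [0,2], [0,3], [0,4], [1,2], [1,3], [1,4], [2,3], [2,4], [3,4]
  2-simplices (5): [0,1,2], [0,2,4], [0,3,4], [1,2,3], [1,3,4]

so the chain groups are C_0 ≅ Z^5, C_1 ≅ Z^10, C_2 ≅ Z^5.

Boundary ∂_1: C_1 → C_0 sends each edge [p,q] (with p < q) to q − p.
The 5×10 boundary matrix has rank 4 and Smith normal form diag(1,1,1,1).

∂_2: C_2 → C_1 sends each 2-simplex [p,q,r] to [q,r] − [p,r] + [p,q]. For instance
  ∂[1,3,4] = [3,4] − [1,4] + [1,3],
  ∂[0,2,4] = [2,4] − [0,4] + [0,2].
The 10×5 boundary matrix has rank 5 and Smith normal form diag(1,1,1,1,1).

From H_k ≅ ker(∂_k) / im(∂_{k+1}) we obtain:

  H_0: rank C_0 − rank ∂_1 = 5 − 4 = 1, and the invariant factors of ∂_1 are all 1, so H_0 = Z.
  H_1: rank ker ∂_1 − rank ∂_2 = (10 − 4) − 5 = 1, and the invariant factors of ∂_2 are all 1, so H_1 = Z.
  H_2: rank ker ∂_2 − rank ∂_3 = (5 − 5) − 0 = 0, and there is no ∂_3, so H_2 = 0.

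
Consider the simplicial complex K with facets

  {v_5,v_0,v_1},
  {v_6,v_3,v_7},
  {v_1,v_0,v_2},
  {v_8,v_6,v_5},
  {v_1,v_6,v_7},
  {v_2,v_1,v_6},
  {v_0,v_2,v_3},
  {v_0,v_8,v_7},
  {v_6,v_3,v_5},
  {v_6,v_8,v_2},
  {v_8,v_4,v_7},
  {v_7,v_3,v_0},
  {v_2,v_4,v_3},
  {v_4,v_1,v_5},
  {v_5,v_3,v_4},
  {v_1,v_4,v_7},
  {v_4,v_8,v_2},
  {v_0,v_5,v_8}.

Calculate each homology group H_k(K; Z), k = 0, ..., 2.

Fix the vertex order v_0 < v_1 < v_2 < v_3 < v_4 < v_5 < v_6 < v_7 < v_8 and write every simplex with vertices in increasing order. Then dim K = 2 and the simplices of K are:

  0-simplices (9): [v_0], [v_1], [v_2], [v_3], [v_4], [v_5], [v_6], [v_7], [v_8]
  1-simplices (27): (27 of them)
  2-simplices (18): (18 of them)

so the chain groups are C_0 ≅ Z^9, C_1 ≅ Z^27, C_2 ≅ Z^18.

Boundary ∂_1: C_1 → C_0 sends each edge [p,q] (with p < q) to q − p. For instance
  ∂[v_1,v_6] = [v_6] − [v_1].
This gives a 9×27 integer matrix of rank 8; reducing to Smith normal form yields diagonal entries (1,1,1,1,1,1,1,1).

The boundary map ∂_2: C_2 → C_1 maps a triangle to the signed sum of its edges. For instance
  ∂[v_0,v_7,v_8] = [v_7,v_8] − [v_0,v_8] + [v_0,v_7],
  ∂[v_3,v_6,v_7] = [v_6,v_7] − [v_3,v_7] + [v_3,v_6].
This gives a 27×18 integer matrix of rank 17; reducing to Smith normal form yields diagonal entries (1,1,1,1,1,1,1,1,1,1,1,1,1,1,1,1,1).

Reading off H_k = ker ∂_k / im ∂_{k+1}:

  H_0: rank C_0 − rank ∂_1 = 9 − 8 = 1, and the invariant factors of ∂_1 are all 1, so H_0 ≅ Z.
  H_1: rank ker ∂_1 − rank ∂_2 = (27 − 8) − 17 = 2, and the invariant factors of ∂_2 are all 1, so H_1 ≅ Z^2.
  H_2: rank ker ∂_2 − rank ∂_3 = (18 − 17) − 0 = 1, and there is no ∂_3, so H_2 ≅ Z.

As a check, the Euler characteristic is 9 − 27 + 18 = 0, which agrees with 1 − 2 + 1 = 0.

H_0 = Z,  H_1 = Z^2,  H_2 = Z.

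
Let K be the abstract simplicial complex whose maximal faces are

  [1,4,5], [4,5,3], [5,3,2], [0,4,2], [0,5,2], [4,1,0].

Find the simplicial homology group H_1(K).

Order the vertices as 0 < 1 < 2 < 3 < 4 < 5. Listing each simplex with vertices in this order, K has dimension 2 with simplices:

  0-simplices (6): [0], [1], [2], [3], [4], [5]
  1-simplices (12): [0,1], [0,2], [0,4], [0,5], [1,4], [1,5], [2,3], [2,4], [2,5], [3,4], [3,5], [4,5]
  2-simplices (6): [0,1,4], [0,2,4], [0,2,5], [1,4,5], [2,3,5], [3,4,5]

giving chain groups C_0 ≅ Z^6, C_1 ≅ Z^12, C_2 ≅ Z^6.

∂_1: C_1 → C_0 is given by ∂[p,q] = [q] − [p]. For instance
  ∂[1,4] = [4] − [1].
This gives a 6×12 integer matrix of rank 5; reducing to Smith normal form yields diagonal entries (1,1,1,1,1).

The boundary map ∂_2: C_2 → C_1 acts by ∂[p,q,r] = [q,r] − [p,r] + [p,q]. For instance
  ∂[0,2,5] = [2,5] − [0,5] + [0,2],
  ∂[0,1,4] = [1,4] − [0,4] + [0,1].
The 12×6 boundary matrix has rank 6 and Smith normal form diag(1,1,1,1,1,1).

Now H_k = ker ∂_k / im ∂_{k+1}, so:

  H_1: rank ker ∂_1 − rank ∂_2 = (12 − 5) − 6 = 1, and the invariant factors of ∂_2 are all 1, so H_1 = Z.

(K is a triangulation of the cylinder S^1 x I.)

H_1 ≅ Z.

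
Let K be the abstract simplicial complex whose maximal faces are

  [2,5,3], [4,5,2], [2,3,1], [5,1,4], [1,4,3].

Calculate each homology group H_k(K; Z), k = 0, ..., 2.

Fix the vertex order 1 < 2 < 3 < 4 < 5 and write every simplex with vertices in increasing order. Then dim K = 2 and the simplices of K are:

  0-simplices (5): [1], [2], [3], [4], [5]
  1-simplices (10): [1,2], [1,3], [1,4], [1,5], [2,3], [2,4], [2,5], [3,4], [3,5], [4,5]
  2-simplices (5): [1,2,3], [1,3,4], [1,4,5], [2,3,5], [2,4,5]

so the chain groups are C_0 ≅ Z^5, C_1 ≅ Z^10, C_2 ≅ Z^5.

The boundary map ∂_1: C_1 → C_0 maps an edge to its endpoints' difference, ∂[p,q] = q − p. For instance
  ∂[1,4] = [4] − [1].
This gives a 5×10 integer matrix of rank 4; reducing to Smith normal form yields diagonal entries (1,1,1,1).

Boundary ∂_2: C_2 → C_1 maps a triangle to the signed sum of its edges. For instance
  ∂[1,4,5] = [4,5] − [1,5] + [1,4],
  ∂[2,3,5] = [3,5] − [2,5] + [2,3].
As a 10×5 matrix over Z this has rank 5, with invariant factors (1,1,1,1,1).

From H_k ≅ ker(∂_k) / im(∂_{k+1}) we obtain:

  H_0: rank C_0 − rank ∂_1 = 5 − 4 = 1, and the invariant factors of ∂_1 are all 1, so H_0 ≅ Z.
  H_1: rank ker ∂_1 − rank ∂_2 = (10 − 4) − 5 = 1, and the invariant factors of ∂_2 are all 1, so H_1 ≅ Z.
  H_2: rank ker ∂_2 − rank ∂_3 = (5 − 5) − 0 = 0, and there is no ∂_3, so H_2 ≅ 0.

As a check, the Euler characteristic is 5 − 10 + 5 = 0, which agrees with 1 − 1 + 0 = 0.

H_0 ≅ Z,  H_1 ≅ Z,  H_2 = 0.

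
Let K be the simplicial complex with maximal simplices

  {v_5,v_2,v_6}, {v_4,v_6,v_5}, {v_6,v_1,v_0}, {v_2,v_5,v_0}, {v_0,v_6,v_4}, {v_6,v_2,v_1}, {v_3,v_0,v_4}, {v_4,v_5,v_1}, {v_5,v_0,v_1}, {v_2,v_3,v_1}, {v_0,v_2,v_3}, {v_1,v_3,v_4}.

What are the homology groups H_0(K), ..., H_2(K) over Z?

H_0 = Z,  H_1 = Z_2,  H_2 = 0.

Fix the vertex order v_0 < v_1 < v_2 < v_3 < v_4 < v_5 < v_6 and write every simplex with vertices in increasing order. Then dim K = 2 and the simplices of K are:

  0-simplices (7): [v_0], [v_1], [v_2], [v_3], [v_4], [v_5], [v_6]
  1-simplices (18): (18 of them)
  2-simplices (12): (12 of them)

Hence C_0 ≅ Z^7, C_1 ≅ Z^18, C_2 ≅ Z^12.

∂_1: C_1 → C_0 maps an edge to its endpoints' difference, ∂[p,q] = q − p.
The 7×18 boundary matrix has rank 6 and Smith normal form diag(1,1,1,1,1,1).

The boundary map ∂_2: C_2 → C_1 maps a triangle to the signed sum of its edges. For instance
  ∂[v_0,v_1,v_6] = [v_1,v_6] − [v_0,v_6] + [v_0,v_1],
  ∂[v_2,v_5,v_6] = [v_5,v_6] − [v_2,v_6] + [v_2,v_5].
This gives a 18×12 integer matrix of rank 12; reducing to Smith normal form yields diagonal entries (1,1,1,1,1,1,1,1,1,1,1,2).

Now H_k = ker ∂_k / im ∂_{k+1}, so:

  H_0: rank C_0 − rank ∂_1 = 7 − 6 = 1, and the invariant factors of ∂_1 are all 1, so H_0 = Z.
  H_1: rank ker ∂_1 − rank ∂_2 = (18 − 6) − 12 = 0, and ∂_2 has invariant factor 2 > 1, so H_1 = Z_2.
  H_2: rank ker ∂_2 − rank ∂_3 = (12 − 12) − 0 = 0, and there is no ∂_3, so H_2 = 0.

(K is a triangulation of the real projective plane RP^2.)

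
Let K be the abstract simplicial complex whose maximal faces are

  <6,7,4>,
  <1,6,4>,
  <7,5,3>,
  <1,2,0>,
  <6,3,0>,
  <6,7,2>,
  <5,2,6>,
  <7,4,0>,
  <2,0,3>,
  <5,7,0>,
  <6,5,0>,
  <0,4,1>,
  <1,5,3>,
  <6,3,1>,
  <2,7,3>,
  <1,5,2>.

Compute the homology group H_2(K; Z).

Order the vertices as 0 < 1 < 2 < 3 < 4 < 5 < 6 < 7. Listing each simplex with vertices in this order, K has dimension 2 with simplices:

  0-simplices (8): [0], [1], [2], [3], [4], [5], [6], [7]
  1-simplices (24): (24 of them)
  2-simplices (16): [0,1,2], [0,1,4], [0,2,3], [0,3,6], [0,4,7], [0,5,6], [0,5,7], [1,2,5], [1,3,5], [1,3,6], [1,4,6], [2,3,7], [2,5,6], [2,6,7], [3,5,7], [4,6,7]

so the chain groups are C_0 ≅ Z^8, C_1 ≅ Z^24, C_2 ≅ Z^16.

Boundary ∂_1: C_1 → C_0 is given by ∂[p,q] = [q] − [p]. For instance
  ∂[0,3] = [3] − [0].
As a 8×24 matrix over Z this has rank 7, with invariant factors (1,1,1,1,1,1,1).

Boundary ∂_2: C_2 → C_1 sends each 2-simplex [p,q,r] to [q,r] − [p,r] + [p,q]. For instance
  ∂[2,6,7] = [6,7] − [2,7] + [2,6],
  ∂[0,5,6] = [5,6] − [0,6] + [0,5].
This gives a 24×16 integer matrix of rank 15; reducing to Smith normal form yields diagonal entries (1,1,1,1,1,1,1,1,1,1,1,1,1,1,1).

Reading off H_k = ker ∂_k / im ∂_{k+1}:

  H_2: rank ker ∂_2 − rank ∂_3 = (16 − 15) − 0 = 1, and there is no ∂_3, so H_2 ≅ Z.

H_2 ≅ Z.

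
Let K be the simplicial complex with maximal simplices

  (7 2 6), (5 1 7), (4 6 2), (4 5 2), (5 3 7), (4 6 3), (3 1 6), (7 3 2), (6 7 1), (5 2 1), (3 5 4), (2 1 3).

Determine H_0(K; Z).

H_0 = Z.

Order the vertices as 1 < 2 < 3 < 4 < 5 < 6 < 7. Listing each simplex with vertices in this order, K has dimension 2 with simplices:

  0-simplices (7): [1], [2], [3], [4], [5], [6], [7]
  1-simplices (18): [1,2], [1,3], [1,5], [1,6], [1,7], [2,3], [2,4], [2,5], [2,6], [2,7], [3,4], [3,5], [3,6], [3,7], [4,5], [4,6], [5,7], [6,7]
  2-simplices (12): [1,2,3], [1,2,5], [1,3,6], [1,5,7], [1,6,7], [2,3,7], [2,4,5], [2,4,6], [2,6,7], [3,4,5], [3,4,6], [3,5,7]

giving chain groups C_0 ≅ Z^7, C_1 ≅ Z^18, C_2 ≅ Z^12.

∂_1: C_1 → C_0 maps an edge to its endpoints' difference, ∂[p,q] = q − p. For instance
  ∂[1,3] = [3] − [1].
The 7×18 boundary matrix has rank 6 and Smith normal form diag(1,1,1,1,1,1).

Boundary ∂_2: C_2 → C_1 acts by ∂[p,q,r] = [q,r] − [p,r] + [p,q]. For instance
  ∂[1,6,7] = [6,7] − [1,7] + [1,6],
  ∂[1,2,3] = [2,3] − [1,3] + [1,2].
The 18×12 boundary matrix has rank 12 and Smith normal form diag(1,1,1,1,1,1,1,1,1,1,1,2).

From H_k ≅ ker(∂_k) / im(∂_{k+1}) we obtain:

  H_0: rank C_0 − rank ∂_1 = 7 − 6 = 1, and the invariant factors of ∂_1 are all 1, so H_0 = Z.

(K is a triangulation of the real projective plane RP^2.)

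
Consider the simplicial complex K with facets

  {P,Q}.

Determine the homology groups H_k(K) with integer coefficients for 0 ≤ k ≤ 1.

K has 2 vertices, 1 edge.
rank ∂_0 = 0, rank ∂_1 = 1 ⇒ b_0 = 2 − 0 − 1 = 1; all invariant factors of ∂_1 are 1 so no torsion. So H_0 = Z.
rank ∂_1 = 1, rank ∂_2 = 0 ⇒ b_1 = 1 − 1 − 0 = 0. So H_1 = 0.

H_0 = Z,  H_1 = 0.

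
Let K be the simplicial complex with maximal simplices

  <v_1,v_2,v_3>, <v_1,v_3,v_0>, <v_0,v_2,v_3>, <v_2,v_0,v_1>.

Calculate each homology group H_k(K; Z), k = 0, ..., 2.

H_0 ≅ Z,  H_1 = 0,  H_2 ≅ Z.

Take the total order v_0 < v_1 < v_2 < v_3 on the vertex set. Then K (dimension 2) consists of the simplices:

  0-simplices (4): [v_0], [v_1], [v_2], [v_3]
  1-simplices (6): [v_0,v_1], [v_0,v_2], [v_0,v_3], [v_1,v_2], [v_1,v_3], [v_2,v_3]
  2-simplices (4): [v_0,v_1,v_2], [v_0,v_1,v_3], [v_0,v_2,v_3], [v_1,v_2,v_3]

so the chain groups are C_0 ≅ Z^4, C_1 ≅ Z^6, C_2 ≅ Z^4.

Boundary ∂_1: C_1 → C_0 is given by ∂[p,q] = [q] − [p]. For instance
  ∂[v_0,v_3] = [v_3] − [v_0].
The 4×6 boundary matrix has rank 3 and Smith normal form diag(1,1,1).

∂_2: C_2 → C_1 sends each 2-simplex [p,q,r] to [q,r] − [p,r] + [p,q]. For instance
  ∂[v_0,v_2,v_3] = [v_2,v_3] − [v_0,v_3] + [v_0,v_2],
  ∂[v_1,v_2,v_3] = [v_2,v_3] − [v_1,v_3] + [v_1,v_2].
The 6×4 boundary matrix has rank 3 and Smith normal form diag(1,1,1).

Reading off H_k = ker ∂_k / im ∂_{k+1}:

  H_0: rank C_0 − rank ∂_1 = 4 − 3 = 1, and the invariant factors of ∂_1 are all 1, so H_0 = Z.
  H_1: rank ker ∂_1 − rank ∂_2 = (6 − 3) − 3 = 0, and the invariant factors of ∂_2 are all 1, so H_1 = 0.
  H_2: rank ker ∂_2 − rank ∂_3 = (4 − 3) − 0 = 1, and there is no ∂_3, so H_2 = Z.

As a check, the Euler characteristic is 4 − 6 + 4 = 2, which agrees with 1 − 0 + 1 = 2.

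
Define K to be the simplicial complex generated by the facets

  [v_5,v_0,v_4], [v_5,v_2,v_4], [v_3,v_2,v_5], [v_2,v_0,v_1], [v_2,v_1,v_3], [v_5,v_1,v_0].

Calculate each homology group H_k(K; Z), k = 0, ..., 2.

Order the vertices as v_0 < v_1 < v_2 < v_3 < v_4 < v_5. Listing each simplex with vertices in this order, K has dimension 2 with simplices:

  0-simplices (6): [v_0], [v_1], [v_2], [v_3], [v_4], [v_5]
  1-simplices (12): [v_0,v_1], [v_0,v_2], [v_0,v_4], [v_0,v_5], [v_1,v_2], [v_1,v_3], [v_1,v_5], [v_2,v_3], [v_2,v_4], [v_2,v_5], [v_3,v_5], [v_4,v_5]
  2-simplices (6): [v_0,v_1,v_2], [v_0,v_1,v_5], [v_0,v_4,v_5], [v_1,v_2,v_3], [v_2,v_3,v_5], [v_2,v_4,v_5]

so the chain groups are C_0 ≅ Z^6, C_1 ≅ Z^12, C_2 ≅ Z^6.

Boundary ∂_1: C_1 → C_0 is given by ∂[p,q] = [q] − [p]. For instance
  ∂[v_2,v_4] = [v_4] − [v_2].
The 6×12 boundary matrix has rank 5 and Smith normal form diag(1,1,1,1,1).

Boundary ∂_2: C_2 → C_1 acts by ∂[p,q,r] = [q,r] − [p,r] + [p,q]. For instance
  ∂[v_0,v_1,v_5] = [v_1,v_5] − [v_0,v_5] + [v_0,v_1],
  ∂[v_2,v_3,v_5] = [v_3,v_5] − [v_2,v_5] + [v_2,v_3].
The resulting 12×6 matrix has rank 6, and its Smith normal form has invariant factors (1,1,1,1,1,1).

Computing H_k = (kernel of ∂_k) / (image of ∂_{k+1}):

  H_0: rank C_0 − rank ∂_1 = 6 − 5 = 1, and the invariant factors of ∂_1 are all 1, so H_0 ≅ Z.
  H_1: rank ker ∂_1 − rank ∂_2 = (12 − 5) − 6 = 1, and the invariant factors of ∂_2 are all 1, so H_1 ≅ Z.
  H_2: rank ker ∂_2 − rank ∂_3 = (6 − 6) − 0 = 0, and there is no ∂_3, so H_2 ≅ 0.

As a check, the Euler characteristic is 6 − 12 + 6 = 0, which agrees with 1 − 1 + 0 = 0.

H_0 = Z,  H_1 = Z,  H_2 = 0.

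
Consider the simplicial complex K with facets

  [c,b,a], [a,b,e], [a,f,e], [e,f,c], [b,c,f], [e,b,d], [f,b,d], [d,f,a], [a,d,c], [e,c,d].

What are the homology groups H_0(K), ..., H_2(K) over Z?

H_0 = Z,  H_1 = Z_2,  H_2 = 0.

K has 6 vertices, 15 edges, 10 triangles.
rank ∂_0 = 0, rank ∂_1 = 5 ⇒ b_0 = 6 − 0 − 5 = 1; all invariant factors of ∂_1 are 1 so no torsion. So H_0 ≅ Z.
rank ∂_1 = 5, rank ∂_2 = 10 ⇒ b_1 = 15 − 5 − 10 = 0; ∂_2 has invariant factor(s) [2] giving torsion. So H_1 ≅ Z_2.
rank ∂_2 = 10, rank ∂_3 = 0 ⇒ b_2 = 10 − 10 − 0 = 0. So H_2 ≅ 0.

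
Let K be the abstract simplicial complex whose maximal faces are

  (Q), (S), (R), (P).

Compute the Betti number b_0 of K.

b_0 = 4.

Fix the vertex order P < Q < R < S and write every simplex with vertices in increasing order. Then dim K = 0 and the simplices of K are:

  0-simplices (4): P, Q, R, S

Hence C_0 ≅ Z^4.

From H_k ≅ ker(∂_k) / im(∂_{k+1}) we obtain:

  H_0: rank C_0 − rank ∂_1 = 4 − 0 = 4, and there is no ∂_1, so H_0 = Z^4.

(K is a triangulation of a set of 4 points.)

Hence the Betti numbers are b_0 = 4.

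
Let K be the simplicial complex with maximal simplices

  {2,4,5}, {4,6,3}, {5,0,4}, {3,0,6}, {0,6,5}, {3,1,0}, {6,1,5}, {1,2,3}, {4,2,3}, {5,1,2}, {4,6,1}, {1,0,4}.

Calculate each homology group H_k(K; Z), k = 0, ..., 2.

H_0 = Z,  H_1 = Z/2Z,  H_2 = 0.

K has 7 vertices, 18 edges, 12 triangles.
rank ∂_0 = 0, rank ∂_1 = 6 ⇒ b_0 = 7 − 0 − 6 = 1; all invariant factors of ∂_1 are 1 so no torsion. So H_0 = Z.
rank ∂_1 = 6, rank ∂_2 = 12 ⇒ b_1 = 18 − 6 − 12 = 0; ∂_2 has invariant factor(s) [2] giving torsion. So H_1 = Z/2Z.
rank ∂_2 = 12, rank ∂_3 = 0 ⇒ b_2 = 12 − 12 − 0 = 0. So H_2 = 0.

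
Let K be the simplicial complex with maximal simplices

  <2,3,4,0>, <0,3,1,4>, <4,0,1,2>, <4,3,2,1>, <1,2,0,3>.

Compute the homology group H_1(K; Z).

We work with the vertex ordering 0 < 1 < 2 < 3 < 4. The simplices of K, each written with vertices in increasing order, are:

  0-simplices (5): [0], [1], [2], [3], [4]
  1-simplices (10): [0,1], [0,2], [0,3], [0,4], [1,2], [1,3], [1,4], [2,3], [2,4], [3,4]
  2-simplices (10): [0,1,2], [0,1,3], [0,1,4], [0,2,3], [0,2,4], [0,3,4], [1,2,3], [1,2,4], [1,3,4], [2,3,4]
  3-simplices (5): [0,1,2,3], [0,1,2,4], [0,1,3,4], [0,2,3,4], [1,2,3,4]

giving chain groups C_0 ≅ Z^5, C_1 ≅ Z^10, C_2 ≅ Z^10, C_3 ≅ Z^5.

∂_1: C_1 → C_0 sends each edge [p,q] (with p < q) to q − p. For instance
  ∂[1,2] = [2] − [1].
This gives a 5×10 integer matrix of rank 4; reducing to Smith normal form yields diagonal entries (1,1,1,1).

∂_2: C_2 → C_1 acts by ∂[p,q,r] = [q,r] − [p,r] + [p,q]. For instance
  ∂[1,2,3] = [2,3] − [1,3] + [1,2],
  ∂[0,2,3] = [2,3] − [0,3] + [0,2].
As a 10×10 matrix over Z this has rank 6, with invariant factors (1,1,1,1,1,1).

∂_3: C_3 → C_2 sends each 3-simplex σ to the alternating sum Σ_i (−1)^i (σ with its i-th vertex removed). For instance
  ∂[1,2,3,4] = [2,3,4] − [1,3,4] + [1,2,4] − [1,2,3],
  ∂[0,1,2,3] = [1,2,3] − [0,2,3] + [0,1,3] − [0,1,2].
The 10×5 boundary matrix has rank 4 and Smith normal form diag(1,1,1,1).

Reading off H_k = ker ∂_k / im ∂_{k+1}:

  H_1: rank ker ∂_1 − rank ∂_2 = (10 − 4) − 6 = 0, and the invariant factors of ∂_2 are all 1, so H_1 = 0.

H_1 = 0.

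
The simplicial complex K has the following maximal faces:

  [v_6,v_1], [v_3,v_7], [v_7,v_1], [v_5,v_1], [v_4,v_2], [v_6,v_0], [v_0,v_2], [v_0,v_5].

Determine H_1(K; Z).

H_1 ≅ Z.

Fix the vertex order v_0 < v_1 < v_2 < v_3 < v_4 < v_5 < v_6 < v_7 and write every simplex with vertices in increasing order. Then dim K = 1 and the simplices of K are:

  0-simplices (8): [v_0], [v_1], [v_2], [v_3], [v_4], [v_5], [v_6], [v_7]
  1-simplices (8): [v_0,v_2], [v_0,v_5], [v_0,v_6], [v_1,v_5], [v_1,v_6], [v_1,v_7], [v_2,v_4], [v_3,v_7]

Hence C_0 ≅ Z^8, C_1 ≅ Z^8.

The boundary map ∂_1: C_1 → C_0 is given by ∂[p,q] = [q] − [p]. For instance
  ∂[v_0,v_6] = [v_6] − [v_0].
The resulting 8×8 matrix has rank 7, and its Smith normal form has invariant factors (1,1,1,1,1,1,1).

From H_k ≅ ker(∂_k) / im(∂_{k+1}) we obtain:

  H_1: rank ker ∂_1 − rank ∂_2 = (8 − 7) − 0 = 1, and there is no ∂_2, so H_1 ≅ Z.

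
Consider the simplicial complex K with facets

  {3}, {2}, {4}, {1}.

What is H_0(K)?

Fix the vertex order 1 < 2 < 3 < 4 and write every simplex with vertices in increasing order. Then dim K = 0 and the simplices of K are:

  0-simplices (4): [1], [2], [3], [4]

giving chain groups C_0 ≅ Z^4.

From H_k ≅ ker(∂_k) / im(∂_{k+1}) we obtain:

  H_0: rank C_0 − rank ∂_1 = 4 − 0 = 4, and there is no ∂_1, so H_0 = Z^4.

H_0 ≅ Z^4.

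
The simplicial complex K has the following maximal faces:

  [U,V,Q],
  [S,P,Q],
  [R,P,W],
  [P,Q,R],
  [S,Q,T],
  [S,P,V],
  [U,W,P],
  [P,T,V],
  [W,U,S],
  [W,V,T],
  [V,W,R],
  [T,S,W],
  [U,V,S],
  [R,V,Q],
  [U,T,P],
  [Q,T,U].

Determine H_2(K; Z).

H_2 ≅ Z.

Fix the vertex order P < Q < R < S < T < U < V < W and write every simplex with vertices in increasing order. Then dim K = 2 and the simplices of K are:

  0-simplices (8): P, Q, R, S, T, U, V, W
  1-simplices (24): PQ, PR, PS, PT, PU, PV, PW, QR, QS, QT, QU, QV, RV, RW, ST, SU, SV, SW, TU, TV, TW, UV, UW, VW
  2-simplices (16): PQR, PQS, PRW, PSV, PTU, PTV, PUW, QRV, QST, QTU, QUV, RVW, STW, SUV, SUW, TVW

so the chain groups are C_0 ≅ Z^8, C_1 ≅ Z^24, C_2 ≅ Z^16.

The boundary map ∂_1: C_1 → C_0 maps an edge to its endpoints' difference, ∂[p,q] = q − p.
The resulting 8×24 matrix has rank 7, and its Smith normal form has invariant factors (1,1,1,1,1,1,1).

Boundary ∂_2: C_2 → C_1 acts by ∂[p,q,r] = [q,r] − [p,r] + [p,q]. For instance
  ∂QRV = RV − QV + QR,
  ∂SUV = UV − SV + SU.
The 24×16 boundary matrix has rank 15 and Smith normal form diag(1,1,1,1,1,1,1,1,1,1,1,1,1,1,1).

Computing H_k = (kernel of ∂_k) / (image of ∂_{k+1}):

  H_2: rank ker ∂_2 − rank ∂_3 = (16 − 15) − 0 = 1, and there is no ∂_3, so H_2 = Z.

(K is a triangulation of the torus T^2.)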